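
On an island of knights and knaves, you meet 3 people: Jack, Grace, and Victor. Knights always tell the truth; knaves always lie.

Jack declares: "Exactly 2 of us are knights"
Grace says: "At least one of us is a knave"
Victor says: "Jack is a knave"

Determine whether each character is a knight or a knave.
Jack is a knight.
Grace is a knight.
Victor is a knave.

Verification:
- Jack (knight) says "Exactly 2 of us are knights" - this is TRUE because there are 2 knights.
- Grace (knight) says "At least one of us is a knave" - this is TRUE because Victor is a knave.
- Victor (knave) says "Jack is a knave" - this is FALSE (a lie) because Jack is a knight.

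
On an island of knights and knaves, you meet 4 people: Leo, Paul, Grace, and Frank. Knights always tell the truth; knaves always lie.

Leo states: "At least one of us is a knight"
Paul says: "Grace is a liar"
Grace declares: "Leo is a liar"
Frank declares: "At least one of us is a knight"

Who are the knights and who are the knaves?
Leo is a knight.
Paul is a knight.
Grace is a knave.
Frank is a knight.

Verification:
- Leo (knight) says "At least one of us is a knight" - this is TRUE because Leo, Paul, and Frank are knights.
- Paul (knight) says "Grace is a liar" - this is TRUE because Grace is a knave.
- Grace (knave) says "Leo is a liar" - this is FALSE (a lie) because Leo is a knight.
- Frank (knight) says "At least one of us is a knight" - this is TRUE because Leo, Paul, and Frank are knights.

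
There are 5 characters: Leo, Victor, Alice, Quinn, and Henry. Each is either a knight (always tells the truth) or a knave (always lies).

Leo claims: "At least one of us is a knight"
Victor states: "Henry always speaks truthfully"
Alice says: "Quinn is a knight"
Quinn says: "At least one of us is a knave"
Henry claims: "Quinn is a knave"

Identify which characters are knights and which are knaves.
Leo is a knight.
Victor is a knave.
Alice is a knight.
Quinn is a knight.
Henry is a knave.

Verification:
- Leo (knight) says "At least one of us is a knight" - this is TRUE because Leo, Alice, and Quinn are knights.
- Victor (knave) says "Henry always speaks truthfully" - this is FALSE (a lie) because Henry is a knave.
- Alice (knight) says "Quinn is a knight" - this is TRUE because Quinn is a knight.
- Quinn (knight) says "At least one of us is a knave" - this is TRUE because Victor and Henry are knaves.
- Henry (knave) says "Quinn is a knave" - this is FALSE (a lie) because Quinn is a knight.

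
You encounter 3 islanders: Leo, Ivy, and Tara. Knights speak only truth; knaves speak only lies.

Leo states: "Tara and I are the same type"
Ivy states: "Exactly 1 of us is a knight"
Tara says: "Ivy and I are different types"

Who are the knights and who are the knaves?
Leo is a knight.
Ivy is a knave.
Tara is a knight.

Verification:
- Leo (knight) says "Tara and I are the same type" - this is TRUE because Leo is a knight and Tara is a knight.
- Ivy (knave) says "Exactly 1 of us is a knight" - this is FALSE (a lie) because there are 2 knights.
- Tara (knight) says "Ivy and I are different types" - this is TRUE because Tara is a knight and Ivy is a knave.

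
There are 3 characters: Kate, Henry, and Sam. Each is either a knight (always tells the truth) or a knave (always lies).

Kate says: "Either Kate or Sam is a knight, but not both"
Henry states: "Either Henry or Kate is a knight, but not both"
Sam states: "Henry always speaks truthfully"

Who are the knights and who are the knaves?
Kate is a knave.
Henry is a knave.
Sam is a knave.

Verification:
- Kate (knave) says "Either Kate or Sam is a knight, but not both" - this is FALSE (a lie) because Kate is a knave and Sam is a knave.
- Henry (knave) says "Either Henry or Kate is a knight, but not both" - this is FALSE (a lie) because Henry is a knave and Kate is a knave.
- Sam (knave) says "Henry always speaks truthfully" - this is FALSE (a lie) because Henry is a knave.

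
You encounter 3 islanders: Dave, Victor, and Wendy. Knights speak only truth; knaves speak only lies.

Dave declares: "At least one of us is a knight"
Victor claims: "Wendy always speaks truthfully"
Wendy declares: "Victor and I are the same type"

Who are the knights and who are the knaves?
Dave is a knight.
Victor is a knight.
Wendy is a knight.

Verification:
- Dave (knight) says "At least one of us is a knight" - this is TRUE because Dave, Victor, and Wendy are knights.
- Victor (knight) says "Wendy always speaks truthfully" - this is TRUE because Wendy is a knight.
- Wendy (knight) says "Victor and I are the same type" - this is TRUE because Wendy is a knight and Victor is a knight.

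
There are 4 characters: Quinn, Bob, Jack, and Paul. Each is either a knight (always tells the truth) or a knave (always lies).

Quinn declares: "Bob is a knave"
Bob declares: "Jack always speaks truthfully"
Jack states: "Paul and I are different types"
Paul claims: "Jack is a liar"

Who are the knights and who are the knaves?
Quinn is a knave.
Bob is a knight.
Jack is a knight.
Paul is a knave.

Verification:
- Quinn (knave) says "Bob is a knave" - this is FALSE (a lie) because Bob is a knight.
- Bob (knight) says "Jack always speaks truthfully" - this is TRUE because Jack is a knight.
- Jack (knight) says "Paul and I are different types" - this is TRUE because Jack is a knight and Paul is a knave.
- Paul (knave) says "Jack is a liar" - this is FALSE (a lie) because Jack is a knight.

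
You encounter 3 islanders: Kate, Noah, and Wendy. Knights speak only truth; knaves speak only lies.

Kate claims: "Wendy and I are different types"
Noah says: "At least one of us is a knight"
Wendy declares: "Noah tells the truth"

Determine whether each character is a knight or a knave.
Kate is a knave.
Noah is a knave.
Wendy is a knave.

Verification:
- Kate (knave) says "Wendy and I are different types" - this is FALSE (a lie) because Kate is a knave and Wendy is a knave.
- Noah (knave) says "At least one of us is a knight" - this is FALSE (a lie) because no one is a knight.
- Wendy (knave) says "Noah tells the truth" - this is FALSE (a lie) because Noah is a knave.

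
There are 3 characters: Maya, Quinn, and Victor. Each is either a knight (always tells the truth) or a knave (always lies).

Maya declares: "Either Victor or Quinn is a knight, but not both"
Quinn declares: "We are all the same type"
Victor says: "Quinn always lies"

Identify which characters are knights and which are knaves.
Maya is a knight.
Quinn is a knave.
Victor is a knight.

Verification:
- Maya (knight) says "Either Victor or Quinn is a knight, but not both" - this is TRUE because Victor is a knight and Quinn is a knave.
- Quinn (knave) says "We are all the same type" - this is FALSE (a lie) because Maya and Victor are knights and Quinn is a knave.
- Victor (knight) says "Quinn always lies" - this is TRUE because Quinn is a knave.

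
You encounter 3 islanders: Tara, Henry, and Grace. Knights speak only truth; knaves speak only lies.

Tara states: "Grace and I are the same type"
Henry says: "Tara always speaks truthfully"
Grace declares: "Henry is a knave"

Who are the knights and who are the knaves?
Tara is a knave.
Henry is a knave.
Grace is a knight.

Verification:
- Tara (knave) says "Grace and I are the same type" - this is FALSE (a lie) because Tara is a knave and Grace is a knight.
- Henry (knave) says "Tara always speaks truthfully" - this is FALSE (a lie) because Tara is a knave.
- Grace (knight) says "Henry is a knave" - this is TRUE because Henry is a knave.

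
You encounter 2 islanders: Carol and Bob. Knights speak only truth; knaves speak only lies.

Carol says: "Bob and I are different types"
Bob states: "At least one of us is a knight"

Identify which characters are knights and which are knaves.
Carol is a knave.
Bob is a knave.

Verification:
- Carol (knave) says "Bob and I are different types" - this is FALSE (a lie) because Carol is a knave and Bob is a knave.
- Bob (knave) says "At least one of us is a knight" - this is FALSE (a lie) because no one is a knight.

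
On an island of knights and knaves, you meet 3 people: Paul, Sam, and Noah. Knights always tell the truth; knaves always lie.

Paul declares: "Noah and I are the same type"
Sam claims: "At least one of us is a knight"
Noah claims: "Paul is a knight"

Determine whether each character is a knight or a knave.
Paul is a knight.
Sam is a knight.
Noah is a knight.

Verification:
- Paul (knight) says "Noah and I are the same type" - this is TRUE because Paul is a knight and Noah is a knight.
- Sam (knight) says "At least one of us is a knight" - this is TRUE because Paul, Sam, and Noah are knights.
- Noah (knight) says "Paul is a knight" - this is TRUE because Paul is a knight.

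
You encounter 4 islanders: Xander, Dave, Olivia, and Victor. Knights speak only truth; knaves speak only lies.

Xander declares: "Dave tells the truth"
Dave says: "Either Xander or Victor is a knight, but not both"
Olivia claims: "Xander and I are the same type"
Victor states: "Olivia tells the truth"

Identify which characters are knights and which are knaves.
Xander is a knight.
Dave is a knight.
Olivia is a knave.
Victor is a knave.

Verification:
- Xander (knight) says "Dave tells the truth" - this is TRUE because Dave is a knight.
- Dave (knight) says "Either Xander or Victor is a knight, but not both" - this is TRUE because Xander is a knight and Victor is a knave.
- Olivia (knave) says "Xander and I are the same type" - this is FALSE (a lie) because Olivia is a knave and Xander is a knight.
- Victor (knave) says "Olivia tells the truth" - this is FALSE (a lie) because Olivia is a knave.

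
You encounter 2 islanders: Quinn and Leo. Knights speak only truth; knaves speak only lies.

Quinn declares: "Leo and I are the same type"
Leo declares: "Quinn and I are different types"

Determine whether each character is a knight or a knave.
Quinn is a knave.
Leo is a knight.

Verification:
- Quinn (knave) says "Leo and I are the same type" - this is FALSE (a lie) because Quinn is a knave and Leo is a knight.
- Leo (knight) says "Quinn and I are different types" - this is TRUE because Leo is a knight and Quinn is a knave.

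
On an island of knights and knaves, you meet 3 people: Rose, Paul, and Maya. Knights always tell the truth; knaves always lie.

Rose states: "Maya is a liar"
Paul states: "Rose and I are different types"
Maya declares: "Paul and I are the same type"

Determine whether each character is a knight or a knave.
Rose is a knave.
Paul is a knight.
Maya is a knight.

Verification:
- Rose (knave) says "Maya is a liar" - this is FALSE (a lie) because Maya is a knight.
- Paul (knight) says "Rose and I are different types" - this is TRUE because Paul is a knight and Rose is a knave.
- Maya (knight) says "Paul and I are the same type" - this is TRUE because Maya is a knight and Paul is a knight.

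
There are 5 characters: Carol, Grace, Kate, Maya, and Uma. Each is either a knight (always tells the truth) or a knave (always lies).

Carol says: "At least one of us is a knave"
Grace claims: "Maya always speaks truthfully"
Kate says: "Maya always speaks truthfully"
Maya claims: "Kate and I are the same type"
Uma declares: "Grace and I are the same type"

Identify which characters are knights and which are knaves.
Carol is a knight.
Grace is a knight.
Kate is a knight.
Maya is a knight.
Uma is a knave.

Verification:
- Carol (knight) says "At least one of us is a knave" - this is TRUE because Uma is a knave.
- Grace (knight) says "Maya always speaks truthfully" - this is TRUE because Maya is a knight.
- Kate (knight) says "Maya always speaks truthfully" - this is TRUE because Maya is a knight.
- Maya (knight) says "Kate and I are the same type" - this is TRUE because Maya is a knight and Kate is a knight.
- Uma (knave) says "Grace and I are the same type" - this is FALSE (a lie) because Uma is a knave and Grace is a knight.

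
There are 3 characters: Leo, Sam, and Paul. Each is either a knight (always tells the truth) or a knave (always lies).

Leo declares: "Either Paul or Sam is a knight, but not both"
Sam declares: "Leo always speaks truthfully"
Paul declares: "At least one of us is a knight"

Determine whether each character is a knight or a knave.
Leo is a knave.
Sam is a knave.
Paul is a knave.

Verification:
- Leo (knave) says "Either Paul or Sam is a knight, but not both" - this is FALSE (a lie) because Paul is a knave and Sam is a knave.
- Sam (knave) says "Leo always speaks truthfully" - this is FALSE (a lie) because Leo is a knave.
- Paul (knave) says "At least one of us is a knight" - this is FALSE (a lie) because no one is a knight.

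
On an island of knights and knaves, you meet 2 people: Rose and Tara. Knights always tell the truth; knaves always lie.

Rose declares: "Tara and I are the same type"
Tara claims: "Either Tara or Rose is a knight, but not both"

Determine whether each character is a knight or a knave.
Rose is a knave.
Tara is a knight.

Verification:
- Rose (knave) says "Tara and I are the same type" - this is FALSE (a lie) because Rose is a knave and Tara is a knight.
- Tara (knight) says "Either Tara or Rose is a knight, but not both" - this is TRUE because Tara is a knight and Rose is a knave.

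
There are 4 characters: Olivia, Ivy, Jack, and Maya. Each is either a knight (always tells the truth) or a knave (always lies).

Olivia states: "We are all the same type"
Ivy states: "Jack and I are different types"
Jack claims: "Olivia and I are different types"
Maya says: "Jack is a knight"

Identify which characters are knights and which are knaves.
Olivia is a knave.
Ivy is a knight.
Jack is a knave.
Maya is a knave.

Verification:
- Olivia (knave) says "We are all the same type" - this is FALSE (a lie) because Ivy is a knight and Olivia, Jack, and Maya are knaves.
- Ivy (knight) says "Jack and I are different types" - this is TRUE because Ivy is a knight and Jack is a knave.
- Jack (knave) says "Olivia and I are different types" - this is FALSE (a lie) because Jack is a knave and Olivia is a knave.
- Maya (knave) says "Jack is a knight" - this is FALSE (a lie) because Jack is a knave.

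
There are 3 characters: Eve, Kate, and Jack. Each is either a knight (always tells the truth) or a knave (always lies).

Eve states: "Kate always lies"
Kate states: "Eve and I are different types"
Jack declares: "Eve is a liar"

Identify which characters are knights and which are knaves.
Eve is a knave.
Kate is a knight.
Jack is a knight.

Verification:
- Eve (knave) says "Kate always lies" - this is FALSE (a lie) because Kate is a knight.
- Kate (knight) says "Eve and I are different types" - this is TRUE because Kate is a knight and Eve is a knave.
- Jack (knight) says "Eve is a liar" - this is TRUE because Eve is a knave.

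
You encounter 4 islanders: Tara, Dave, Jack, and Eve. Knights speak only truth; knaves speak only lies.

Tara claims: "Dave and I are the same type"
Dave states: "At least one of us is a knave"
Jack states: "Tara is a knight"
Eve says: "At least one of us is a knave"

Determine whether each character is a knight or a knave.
Tara is a knave.
Dave is a knight.
Jack is a knave.
Eve is a knight.

Verification:
- Tara (knave) says "Dave and I are the same type" - this is FALSE (a lie) because Tara is a knave and Dave is a knight.
- Dave (knight) says "At least one of us is a knave" - this is TRUE because Tara and Jack are knaves.
- Jack (knave) says "Tara is a knight" - this is FALSE (a lie) because Tara is a knave.
- Eve (knight) says "At least one of us is a knave" - this is TRUE because Tara and Jack are knaves.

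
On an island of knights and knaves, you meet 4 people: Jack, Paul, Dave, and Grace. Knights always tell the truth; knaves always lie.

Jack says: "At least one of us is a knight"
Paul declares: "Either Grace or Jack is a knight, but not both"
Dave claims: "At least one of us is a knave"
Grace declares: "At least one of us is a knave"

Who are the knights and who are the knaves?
Jack is a knight.
Paul is a knave.
Dave is a knight.
Grace is a knight.

Verification:
- Jack (knight) says "At least one of us is a knight" - this is TRUE because Jack, Dave, and Grace are knights.
- Paul (knave) says "Either Grace or Jack is a knight, but not both" - this is FALSE (a lie) because Grace is a knight and Jack is a knight.
- Dave (knight) says "At least one of us is a knave" - this is TRUE because Paul is a knave.
- Grace (knight) says "At least one of us is a knave" - this is TRUE because Paul is a knave.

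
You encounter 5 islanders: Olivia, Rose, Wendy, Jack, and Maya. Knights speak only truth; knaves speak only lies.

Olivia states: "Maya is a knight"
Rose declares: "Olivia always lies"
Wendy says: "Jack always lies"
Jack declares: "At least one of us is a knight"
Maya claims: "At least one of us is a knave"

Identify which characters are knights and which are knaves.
Olivia is a knight.
Rose is a knave.
Wendy is a knave.
Jack is a knight.
Maya is a knight.

Verification:
- Olivia (knight) says "Maya is a knight" - this is TRUE because Maya is a knight.
- Rose (knave) says "Olivia always lies" - this is FALSE (a lie) because Olivia is a knight.
- Wendy (knave) says "Jack always lies" - this is FALSE (a lie) because Jack is a knight.
- Jack (knight) says "At least one of us is a knight" - this is TRUE because Olivia, Jack, and Maya are knights.
- Maya (knight) says "At least one of us is a knave" - this is TRUE because Rose and Wendy are knaves.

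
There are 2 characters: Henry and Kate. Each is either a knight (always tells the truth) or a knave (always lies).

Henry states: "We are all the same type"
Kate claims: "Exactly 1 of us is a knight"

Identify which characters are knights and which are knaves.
Henry is a knave.
Kate is a knight.

Verification:
- Henry (knave) says "We are all the same type" - this is FALSE (a lie) because Kate is a knight and Henry is a knave.
- Kate (knight) says "Exactly 1 of us is a knight" - this is TRUE because there are 1 knights.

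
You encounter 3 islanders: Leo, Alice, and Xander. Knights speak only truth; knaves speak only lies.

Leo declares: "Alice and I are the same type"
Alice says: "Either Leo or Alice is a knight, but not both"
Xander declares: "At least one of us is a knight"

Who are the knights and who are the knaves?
Leo is a knave.
Alice is a knight.
Xander is a knight.

Verification:
- Leo (knave) says "Alice and I are the same type" - this is FALSE (a lie) because Leo is a knave and Alice is a knight.
- Alice (knight) says "Either Leo or Alice is a knight, but not both" - this is TRUE because Leo is a knave and Alice is a knight.
- Xander (knight) says "At least one of us is a knight" - this is TRUE because Alice and Xander are knights.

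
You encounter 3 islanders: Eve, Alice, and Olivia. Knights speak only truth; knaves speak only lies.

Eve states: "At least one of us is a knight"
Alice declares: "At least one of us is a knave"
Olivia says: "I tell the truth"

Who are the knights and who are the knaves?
Eve is a knight.
Alice is a knight.
Olivia is a knave.

Verification:
- Eve (knight) says "At least one of us is a knight" - this is TRUE because Eve and Alice are knights.
- Alice (knight) says "At least one of us is a knave" - this is TRUE because Olivia is a knave.
- Olivia (knave) says "I tell the truth" - this is FALSE (a lie) because Olivia is a knave.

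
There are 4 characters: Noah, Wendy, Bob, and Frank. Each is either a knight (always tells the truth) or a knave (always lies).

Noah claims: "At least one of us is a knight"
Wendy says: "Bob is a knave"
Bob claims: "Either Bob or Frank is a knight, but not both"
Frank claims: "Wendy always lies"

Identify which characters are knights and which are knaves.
Noah is a knight.
Wendy is a knight.
Bob is a knave.
Frank is a knave.

Verification:
- Noah (knight) says "At least one of us is a knight" - this is TRUE because Noah and Wendy are knights.
- Wendy (knight) says "Bob is a knave" - this is TRUE because Bob is a knave.
- Bob (knave) says "Either Bob or Frank is a knight, but not both" - this is FALSE (a lie) because Bob is a knave and Frank is a knave.
- Frank (knave) says "Wendy always lies" - this is FALSE (a lie) because Wendy is a knight.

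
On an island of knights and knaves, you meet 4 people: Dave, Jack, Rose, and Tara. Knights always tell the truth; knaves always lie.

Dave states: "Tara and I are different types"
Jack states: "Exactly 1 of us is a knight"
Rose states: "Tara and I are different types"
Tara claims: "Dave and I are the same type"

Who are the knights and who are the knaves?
Dave is a knight.
Jack is a knave.
Rose is a knight.
Tara is a knave.

Verification:
- Dave (knight) says "Tara and I are different types" - this is TRUE because Dave is a knight and Tara is a knave.
- Jack (knave) says "Exactly 1 of us is a knight" - this is FALSE (a lie) because there are 2 knights.
- Rose (knight) says "Tara and I are different types" - this is TRUE because Rose is a knight and Tara is a knave.
- Tara (knave) says "Dave and I are the same type" - this is FALSE (a lie) because Tara is a knave and Dave is a knight.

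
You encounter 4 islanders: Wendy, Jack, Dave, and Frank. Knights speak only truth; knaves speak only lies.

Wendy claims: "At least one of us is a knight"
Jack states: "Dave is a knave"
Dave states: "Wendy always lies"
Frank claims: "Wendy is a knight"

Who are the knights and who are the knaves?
Wendy is a knight.
Jack is a knight.
Dave is a knave.
Frank is a knight.

Verification:
- Wendy (knight) says "At least one of us is a knight" - this is TRUE because Wendy, Jack, and Frank are knights.
- Jack (knight) says "Dave is a knave" - this is TRUE because Dave is a knave.
- Dave (knave) says "Wendy always lies" - this is FALSE (a lie) because Wendy is a knight.
- Frank (knight) says "Wendy is a knight" - this is TRUE because Wendy is a knight.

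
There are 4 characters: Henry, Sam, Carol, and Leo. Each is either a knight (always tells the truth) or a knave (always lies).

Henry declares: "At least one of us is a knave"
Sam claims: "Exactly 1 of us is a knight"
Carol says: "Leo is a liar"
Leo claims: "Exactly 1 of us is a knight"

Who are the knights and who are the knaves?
Henry is a knight.
Sam is a knave.
Carol is a knight.
Leo is a knave.

Verification:
- Henry (knight) says "At least one of us is a knave" - this is TRUE because Sam and Leo are knaves.
- Sam (knave) says "Exactly 1 of us is a knight" - this is FALSE (a lie) because there are 2 knights.
- Carol (knight) says "Leo is a liar" - this is TRUE because Leo is a knave.
- Leo (knave) says "Exactly 1 of us is a knight" - this is FALSE (a lie) because there are 2 knights.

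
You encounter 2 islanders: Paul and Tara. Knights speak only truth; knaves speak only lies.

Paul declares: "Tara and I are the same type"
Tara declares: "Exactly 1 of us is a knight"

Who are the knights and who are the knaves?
Paul is a knave.
Tara is a knight.

Verification:
- Paul (knave) says "Tara and I are the same type" - this is FALSE (a lie) because Paul is a knave and Tara is a knight.
- Tara (knight) says "Exactly 1 of us is a knight" - this is TRUE because there are 1 knights.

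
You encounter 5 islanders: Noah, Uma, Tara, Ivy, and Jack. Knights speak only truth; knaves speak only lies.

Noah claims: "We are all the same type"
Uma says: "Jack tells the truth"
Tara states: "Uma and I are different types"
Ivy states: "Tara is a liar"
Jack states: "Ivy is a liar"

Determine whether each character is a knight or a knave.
Noah is a knave.
Uma is a knave.
Tara is a knave.
Ivy is a knight.
Jack is a knave.

Verification:
- Noah (knave) says "We are all the same type" - this is FALSE (a lie) because Ivy is a knight and Noah, Uma, Tara, and Jack are knaves.
- Uma (knave) says "Jack tells the truth" - this is FALSE (a lie) because Jack is a knave.
- Tara (knave) says "Uma and I are different types" - this is FALSE (a lie) because Tara is a knave and Uma is a knave.
- Ivy (knight) says "Tara is a liar" - this is TRUE because Tara is a knave.
- Jack (knave) says "Ivy is a liar" - this is FALSE (a lie) because Ivy is a knight.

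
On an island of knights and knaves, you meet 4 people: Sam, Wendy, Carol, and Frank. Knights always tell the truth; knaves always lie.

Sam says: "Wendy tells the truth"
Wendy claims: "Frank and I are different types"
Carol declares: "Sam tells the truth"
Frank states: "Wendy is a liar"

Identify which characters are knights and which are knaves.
Sam is a knight.
Wendy is a knight.
Carol is a knight.
Frank is a knave.

Verification:
- Sam (knight) says "Wendy tells the truth" - this is TRUE because Wendy is a knight.
- Wendy (knight) says "Frank and I are different types" - this is TRUE because Wendy is a knight and Frank is a knave.
- Carol (knight) says "Sam tells the truth" - this is TRUE because Sam is a knight.
- Frank (knave) says "Wendy is a liar" - this is FALSE (a lie) because Wendy is a knight.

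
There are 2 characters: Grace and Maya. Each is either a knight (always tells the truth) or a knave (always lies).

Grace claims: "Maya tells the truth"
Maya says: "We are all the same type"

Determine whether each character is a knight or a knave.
Grace is a knight.
Maya is a knight.

Verification:
- Grace (knight) says "Maya tells the truth" - this is TRUE because Maya is a knight.
- Maya (knight) says "We are all the same type" - this is TRUE because Grace and Maya are knights.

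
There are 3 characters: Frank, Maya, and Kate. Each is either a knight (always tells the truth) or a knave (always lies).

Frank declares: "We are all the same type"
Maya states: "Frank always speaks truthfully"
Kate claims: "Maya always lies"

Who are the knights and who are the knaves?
Frank is a knave.
Maya is a knave.
Kate is a knight.

Verification:
- Frank (knave) says "We are all the same type" - this is FALSE (a lie) because Kate is a knight and Frank and Maya are knaves.
- Maya (knave) says "Frank always speaks truthfully" - this is FALSE (a lie) because Frank is a knave.
- Kate (knight) says "Maya always lies" - this is TRUE because Maya is a knave.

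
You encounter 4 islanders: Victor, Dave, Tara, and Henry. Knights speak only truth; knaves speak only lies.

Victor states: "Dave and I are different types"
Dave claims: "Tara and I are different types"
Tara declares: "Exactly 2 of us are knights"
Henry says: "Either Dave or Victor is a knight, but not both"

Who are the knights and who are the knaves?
Victor is a knave.
Dave is a knave.
Tara is a knave.
Henry is a knave.

Verification:
- Victor (knave) says "Dave and I are different types" - this is FALSE (a lie) because Victor is a knave and Dave is a knave.
- Dave (knave) says "Tara and I are different types" - this is FALSE (a lie) because Dave is a knave and Tara is a knave.
- Tara (knave) says "Exactly 2 of us are knights" - this is FALSE (a lie) because there are 0 knights.
- Henry (knave) says "Either Dave or Victor is a knight, but not both" - this is FALSE (a lie) because Dave is a knave and Victor is a knave.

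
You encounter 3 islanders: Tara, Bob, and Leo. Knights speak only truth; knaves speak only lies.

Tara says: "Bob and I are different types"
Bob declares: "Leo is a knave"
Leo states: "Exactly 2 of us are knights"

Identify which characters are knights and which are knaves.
Tara is a knight.
Bob is a knave.
Leo is a knight.

Verification:
- Tara (knight) says "Bob and I are different types" - this is TRUE because Tara is a knight and Bob is a knave.
- Bob (knave) says "Leo is a knave" - this is FALSE (a lie) because Leo is a knight.
- Leo (knight) says "Exactly 2 of us are knights" - this is TRUE because there are 2 knights.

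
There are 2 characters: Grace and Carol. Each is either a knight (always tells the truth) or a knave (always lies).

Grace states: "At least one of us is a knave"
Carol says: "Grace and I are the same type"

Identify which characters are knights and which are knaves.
Grace is a knight.
Carol is a knave.

Verification:
- Grace (knight) says "At least one of us is a knave" - this is TRUE because Carol is a knave.
- Carol (knave) says "Grace and I are the same type" - this is FALSE (a lie) because Carol is a knave and Grace is a knight.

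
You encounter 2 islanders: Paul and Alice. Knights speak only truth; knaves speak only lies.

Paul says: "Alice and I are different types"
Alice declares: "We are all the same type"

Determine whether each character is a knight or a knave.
Paul is a knight.
Alice is a knave.

Verification:
- Paul (knight) says "Alice and I are different types" - this is TRUE because Paul is a knight and Alice is a knave.
- Alice (knave) says "We are all the same type" - this is FALSE (a lie) because Paul is a knight and Alice is a knave.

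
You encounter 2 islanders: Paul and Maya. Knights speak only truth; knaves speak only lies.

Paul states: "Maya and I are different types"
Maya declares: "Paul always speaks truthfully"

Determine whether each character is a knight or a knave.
Paul is a knave.
Maya is a knave.

Verification:
- Paul (knave) says "Maya and I are different types" - this is FALSE (a lie) because Paul is a knave and Maya is a knave.
- Maya (knave) says "Paul always speaks truthfully" - this is FALSE (a lie) because Paul is a knave.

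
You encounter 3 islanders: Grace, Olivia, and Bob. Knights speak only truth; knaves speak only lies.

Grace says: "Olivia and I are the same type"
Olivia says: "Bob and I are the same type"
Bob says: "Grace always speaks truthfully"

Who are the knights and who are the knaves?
Grace is a knight.
Olivia is a knight.
Bob is a knight.

Verification:
- Grace (knight) says "Olivia and I are the same type" - this is TRUE because Grace is a knight and Olivia is a knight.
- Olivia (knight) says "Bob and I are the same type" - this is TRUE because Olivia is a knight and Bob is a knight.
- Bob (knight) says "Grace always speaks truthfully" - this is TRUE because Grace is a knight.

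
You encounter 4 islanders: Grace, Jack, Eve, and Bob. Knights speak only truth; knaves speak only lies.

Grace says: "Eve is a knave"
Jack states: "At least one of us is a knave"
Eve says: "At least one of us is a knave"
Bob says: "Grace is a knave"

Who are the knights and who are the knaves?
Grace is a knave.
Jack is a knight.
Eve is a knight.
Bob is a knight.

Verification:
- Grace (knave) says "Eve is a knave" - this is FALSE (a lie) because Eve is a knight.
- Jack (knight) says "At least one of us is a knave" - this is TRUE because Grace is a knave.
- Eve (knight) says "At least one of us is a knave" - this is TRUE because Grace is a knave.
- Bob (knight) says "Grace is a knave" - this is TRUE because Grace is a knave.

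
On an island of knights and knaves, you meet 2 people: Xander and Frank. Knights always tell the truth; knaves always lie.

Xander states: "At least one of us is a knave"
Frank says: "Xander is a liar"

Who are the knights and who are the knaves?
Xander is a knight.
Frank is a knave.

Verification:
- Xander (knight) says "At least one of us is a knave" - this is TRUE because Frank is a knave.
- Frank (knave) says "Xander is a liar" - this is FALSE (a lie) because Xander is a knight.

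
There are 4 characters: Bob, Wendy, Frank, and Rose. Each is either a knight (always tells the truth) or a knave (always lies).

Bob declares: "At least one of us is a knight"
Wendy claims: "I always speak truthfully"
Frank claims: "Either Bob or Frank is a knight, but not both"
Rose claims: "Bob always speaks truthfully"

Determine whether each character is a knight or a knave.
Bob is a knave.
Wendy is a knave.
Frank is a knave.
Rose is a knave.

Verification:
- Bob (knave) says "At least one of us is a knight" - this is FALSE (a lie) because no one is a knight.
- Wendy (knave) says "I always speak truthfully" - this is FALSE (a lie) because Wendy is a knave.
- Frank (knave) says "Either Bob or Frank is a knight, but not both" - this is FALSE (a lie) because Bob is a knave and Frank is a knave.
- Rose (knave) says "Bob always speaks truthfully" - this is FALSE (a lie) because Bob is a knave.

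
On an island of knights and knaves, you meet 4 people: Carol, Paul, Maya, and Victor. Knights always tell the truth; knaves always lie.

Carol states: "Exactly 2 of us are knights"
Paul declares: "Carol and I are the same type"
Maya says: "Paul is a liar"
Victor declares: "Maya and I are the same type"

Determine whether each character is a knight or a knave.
Carol is a knight.
Paul is a knave.
Maya is a knight.
Victor is a knave.

Verification:
- Carol (knight) says "Exactly 2 of us are knights" - this is TRUE because there are 2 knights.
- Paul (knave) says "Carol and I are the same type" - this is FALSE (a lie) because Paul is a knave and Carol is a knight.
- Maya (knight) says "Paul is a liar" - this is TRUE because Paul is a knave.
- Victor (knave) says "Maya and I are the same type" - this is FALSE (a lie) because Victor is a knave and Maya is a knight.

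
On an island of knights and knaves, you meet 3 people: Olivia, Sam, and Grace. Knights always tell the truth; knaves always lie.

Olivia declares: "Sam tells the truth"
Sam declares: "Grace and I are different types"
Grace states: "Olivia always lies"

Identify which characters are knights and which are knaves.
Olivia is a knight.
Sam is a knight.
Grace is a knave.

Verification:
- Olivia (knight) says "Sam tells the truth" - this is TRUE because Sam is a knight.
- Sam (knight) says "Grace and I are different types" - this is TRUE because Sam is a knight and Grace is a knave.
- Grace (knave) says "Olivia always lies" - this is FALSE (a lie) because Olivia is a knight.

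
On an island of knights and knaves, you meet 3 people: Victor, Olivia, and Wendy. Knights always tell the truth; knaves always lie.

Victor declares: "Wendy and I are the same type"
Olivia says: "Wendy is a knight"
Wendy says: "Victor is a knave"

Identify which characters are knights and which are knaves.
Victor is a knave.
Olivia is a knight.
Wendy is a knight.

Verification:
- Victor (knave) says "Wendy and I are the same type" - this is FALSE (a lie) because Victor is a knave and Wendy is a knight.
- Olivia (knight) says "Wendy is a knight" - this is TRUE because Wendy is a knight.
- Wendy (knight) says "Victor is a knave" - this is TRUE because Victor is a knave.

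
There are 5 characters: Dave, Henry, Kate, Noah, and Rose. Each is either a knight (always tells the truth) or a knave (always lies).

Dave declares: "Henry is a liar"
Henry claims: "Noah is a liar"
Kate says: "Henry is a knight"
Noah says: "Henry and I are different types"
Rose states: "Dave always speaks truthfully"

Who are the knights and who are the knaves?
Dave is a knight.
Henry is a knave.
Kate is a knave.
Noah is a knight.
Rose is a knight.

Verification:
- Dave (knight) says "Henry is a liar" - this is TRUE because Henry is a knave.
- Henry (knave) says "Noah is a liar" - this is FALSE (a lie) because Noah is a knight.
- Kate (knave) says "Henry is a knight" - this is FALSE (a lie) because Henry is a knave.
- Noah (knight) says "Henry and I are different types" - this is TRUE because Noah is a knight and Henry is a knave.
- Rose (knight) says "Dave always speaks truthfully" - this is TRUE because Dave is a knight.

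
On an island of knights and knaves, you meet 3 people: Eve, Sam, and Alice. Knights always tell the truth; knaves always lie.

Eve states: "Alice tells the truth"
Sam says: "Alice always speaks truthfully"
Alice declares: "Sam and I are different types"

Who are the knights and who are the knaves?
Eve is a knave.
Sam is a knave.
Alice is a knave.

Verification:
- Eve (knave) says "Alice tells the truth" - this is FALSE (a lie) because Alice is a knave.
- Sam (knave) says "Alice always speaks truthfully" - this is FALSE (a lie) because Alice is a knave.
- Alice (knave) says "Sam and I are different types" - this is FALSE (a lie) because Alice is a knave and Sam is a knave.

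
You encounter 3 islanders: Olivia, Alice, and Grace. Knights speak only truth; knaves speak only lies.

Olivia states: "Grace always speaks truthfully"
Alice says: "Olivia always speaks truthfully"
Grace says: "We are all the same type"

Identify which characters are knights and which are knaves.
Olivia is a knight.
Alice is a knight.
Grace is a knight.

Verification:
- Olivia (knight) says "Grace always speaks truthfully" - this is TRUE because Grace is a knight.
- Alice (knight) says "Olivia always speaks truthfully" - this is TRUE because Olivia is a knight.
- Grace (knight) says "We are all the same type" - this is TRUE because Olivia, Alice, and Grace are knights.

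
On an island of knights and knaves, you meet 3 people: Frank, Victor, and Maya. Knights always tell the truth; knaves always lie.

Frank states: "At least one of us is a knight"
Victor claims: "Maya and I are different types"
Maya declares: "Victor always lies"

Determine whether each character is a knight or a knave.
Frank is a knight.
Victor is a knight.
Maya is a knave.

Verification:
- Frank (knight) says "At least one of us is a knight" - this is TRUE because Frank and Victor are knights.
- Victor (knight) says "Maya and I are different types" - this is TRUE because Victor is a knight and Maya is a knave.
- Maya (knave) says "Victor always lies" - this is FALSE (a lie) because Victor is a knight.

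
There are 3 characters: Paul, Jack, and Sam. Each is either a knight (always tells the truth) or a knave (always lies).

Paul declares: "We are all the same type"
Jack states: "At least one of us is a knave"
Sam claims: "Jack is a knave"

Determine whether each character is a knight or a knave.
Paul is a knave.
Jack is a knight.
Sam is a knave.

Verification:
- Paul (knave) says "We are all the same type" - this is FALSE (a lie) because Jack is a knight and Paul and Sam are knaves.
- Jack (knight) says "At least one of us is a knave" - this is TRUE because Paul and Sam are knaves.
- Sam (knave) says "Jack is a knave" - this is FALSE (a lie) because Jack is a knight.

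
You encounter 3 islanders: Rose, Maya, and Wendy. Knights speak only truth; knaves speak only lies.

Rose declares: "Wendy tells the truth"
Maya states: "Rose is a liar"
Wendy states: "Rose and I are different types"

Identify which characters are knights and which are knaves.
Rose is a knave.
Maya is a knight.
Wendy is a knave.

Verification:
- Rose (knave) says "Wendy tells the truth" - this is FALSE (a lie) because Wendy is a knave.
- Maya (knight) says "Rose is a liar" - this is TRUE because Rose is a knave.
- Wendy (knave) says "Rose and I are different types" - this is FALSE (a lie) because Wendy is a knave and Rose is a knave.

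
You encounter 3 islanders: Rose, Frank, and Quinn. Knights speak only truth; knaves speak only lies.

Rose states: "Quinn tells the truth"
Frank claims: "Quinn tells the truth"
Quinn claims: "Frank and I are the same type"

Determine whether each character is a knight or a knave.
Rose is a knight.
Frank is a knight.
Quinn is a knight.

Verification:
- Rose (knight) says "Quinn tells the truth" - this is TRUE because Quinn is a knight.
- Frank (knight) says "Quinn tells the truth" - this is TRUE because Quinn is a knight.
- Quinn (knight) says "Frank and I are the same type" - this is TRUE because Quinn is a knight and Frank is a knight.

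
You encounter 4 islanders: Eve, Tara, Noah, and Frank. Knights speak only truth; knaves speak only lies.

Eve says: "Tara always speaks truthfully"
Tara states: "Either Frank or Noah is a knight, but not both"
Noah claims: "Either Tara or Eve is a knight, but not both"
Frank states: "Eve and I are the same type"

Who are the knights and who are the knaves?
Eve is a knight.
Tara is a knight.
Noah is a knave.
Frank is a knight.

Verification:
- Eve (knight) says "Tara always speaks truthfully" - this is TRUE because Tara is a knight.
- Tara (knight) says "Either Frank or Noah is a knight, but not both" - this is TRUE because Frank is a knight and Noah is a knave.
- Noah (knave) says "Either Tara or Eve is a knight, but not both" - this is FALSE (a lie) because Tara is a knight and Eve is a knight.
- Frank (knight) says "Eve and I are the same type" - this is TRUE because Frank is a knight and Eve is a knight.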